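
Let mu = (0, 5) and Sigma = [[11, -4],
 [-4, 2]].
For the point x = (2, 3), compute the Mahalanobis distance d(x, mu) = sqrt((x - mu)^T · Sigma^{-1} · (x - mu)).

Step 1 — centre the observation: (x - mu) = (2, -2).

Step 2 — invert Sigma. det(Sigma) = 11·2 - (-4)² = 6.
  Sigma^{-1} = (1/det) · [[d, -b], [-b, a]] = [[0.3333, 0.6667],
 [0.6667, 1.8333]].

Step 3 — form the quadratic (x - mu)^T · Sigma^{-1} · (x - mu):
  Sigma^{-1} · (x - mu) = (-0.6667, -2.3333).
  (x - mu)^T · [Sigma^{-1} · (x - mu)] = (2)·(-0.6667) + (-2)·(-2.3333) = 3.3333.

Step 4 — take square root: d = √(3.3333) ≈ 1.8257.

d(x, mu) = √(3.3333) ≈ 1.8257


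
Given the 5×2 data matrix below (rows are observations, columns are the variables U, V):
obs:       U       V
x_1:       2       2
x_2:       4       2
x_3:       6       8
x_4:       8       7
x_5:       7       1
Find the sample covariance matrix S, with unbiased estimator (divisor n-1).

Step 1 — column means:
  mean(U) = (2 + 4 + 6 + 8 + 7) / 5 = 27/5 = 5.4
  mean(V) = (2 + 2 + 8 + 7 + 1) / 5 = 20/5 = 4

Step 2 — sample covariance S[i,j] = (1/(n-1)) · Σ_k (x_{k,i} - mean_i) · (x_{k,j} - mean_j), with n-1 = 4.
  S[U,U] = ((-3.4)·(-3.4) + (-1.4)·(-1.4) + (0.6)·(0.6) + (2.6)·(2.6) + (1.6)·(1.6)) / 4 = 23.2/4 = 5.8
  S[U,V] = ((-3.4)·(-2) + (-1.4)·(-2) + (0.6)·(4) + (2.6)·(3) + (1.6)·(-3)) / 4 = 15/4 = 3.75
  S[V,V] = ((-2)·(-2) + (-2)·(-2) + (4)·(4) + (3)·(3) + (-3)·(-3)) / 4 = 42/4 = 10.5

S is symmetric (S[j,i] = S[i,j]). Assembling:

S = [[5.8, 3.75],
 [3.75, 10.5]]


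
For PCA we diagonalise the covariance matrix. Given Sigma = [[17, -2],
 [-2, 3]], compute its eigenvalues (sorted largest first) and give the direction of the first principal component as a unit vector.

Step 1 — characteristic polynomial of 2×2 Sigma:
  det(Sigma - λI) = λ² - trace · λ + det = 0.
  trace = 17 + 3 = 20, det = 17·3 - (-2)² = 47.
Step 2 — discriminant:
  Δ = trace² - 4·det = 400 - 188 = 212.
Step 3 — eigenvalues:
  λ = (trace ± √Δ)/2 = (20 ± 14.5602)/2,
  λ_1 = 17.2801,  λ_2 = 2.7199.

Step 4 — unit eigenvector for λ_1: solve (Sigma - λ_1 I)v = 0. First row:
  (17 - 17.2801)·v_x + (-2)·v_y = 0, i.e. (-0.2801)·v_x + (-2)·v_y = 0,
  so v ∝ (b, λ_1 - a) = (-2, 0.2801); multiply by -1 so the first entry is positive: u = (2, -0.2801).
  ||u|| = √((2)² + (-0.2801)²) = √(4.0785) ≈ 2.0195,
  v_1 = u/||u|| ≈ (0.9903, -0.1387) (||v_1|| = 1).

λ_1 = 17.2801,  λ_2 = 2.7199;  v_1 ≈ (0.9903, -0.1387)


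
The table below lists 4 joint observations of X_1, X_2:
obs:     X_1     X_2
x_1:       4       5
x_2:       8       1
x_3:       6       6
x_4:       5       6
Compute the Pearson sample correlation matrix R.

Step 1 — column means:
  mean(X_1) = (4 + 8 + 6 + 5) / 4 = 23/4 = 5.75
  mean(X_2) = (5 + 1 + 6 + 6) / 4 = 18/4 = 4.5

Step 2 — sample variances and covariances s[i,j] = (1/(n-1)) · Σ_k (x_{k,i} - mean_i) · (x_{k,j} - mean_j), with n-1 = 3:
  s[X_1,X_1] = ((-1.75)·(-1.75) + (2.25)·(2.25) + (0.25)·(0.25) + (-0.75)·(-0.75)) / 3 = 8.75/3 = 2.9167
  s[X_1,X_2] = ((-1.75)·(0.5) + (2.25)·(-3.5) + (0.25)·(1.5) + (-0.75)·(1.5)) / 3 = -9.5/3 = -3.1667
  s[X_2,X_2] = ((0.5)·(0.5) + (-3.5)·(-3.5) + (1.5)·(1.5) + (1.5)·(1.5)) / 3 = 17/3 = 5.6667
  Sample standard deviations s_i = √(s[i,i]):
  s(X_1) = √(2.9167) = 1.7078
  s(X_2) = √(5.6667) = 2.3805

Step 3 — r_{ij} = s_{ij} / (s_i · s_j):
  r[X_1,X_1] = 1 (diagonal).
  r[X_1,X_2] = -3.1667 / (1.7078 · 2.3805) = -3.1667 / 4.0654 = -0.7789
  r[X_2,X_2] = 1 (diagonal).

R is symmetric with unit diagonal. Assembling:

R = [[1, -0.7789],
 [-0.7789, 1]]


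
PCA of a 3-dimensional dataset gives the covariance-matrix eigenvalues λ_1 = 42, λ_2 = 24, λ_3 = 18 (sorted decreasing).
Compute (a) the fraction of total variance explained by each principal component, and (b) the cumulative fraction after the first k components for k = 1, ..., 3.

Step 1 — total variance = trace(Sigma) = Σ λ_i = 42 + 24 + 18 = 84.

Step 2 — fraction explained by component i = λ_i / Σ λ:
  PC1: 42/84 = 0.5
  PC2: 24/84 = 0.2857
  PC3: 18/84 = 0.2143

Step 3 — cumulative fraction after k components = (λ_1 + ... + λ_k) / Σ λ:
  k = 1: 42/84 = 0.5
  k = 2: (42 + 24)/84 = 66/84 = 0.7857
  k = 3: (42 + 24 + 18)/84 = 84/84 = 1

Summary (fraction, with percent):

explained: PC1 0.5 (50%), PC2 0.2857 (28.57%), PC3 0.2143 (21.43%);  cumulative: 0.5, 0.7857, 1


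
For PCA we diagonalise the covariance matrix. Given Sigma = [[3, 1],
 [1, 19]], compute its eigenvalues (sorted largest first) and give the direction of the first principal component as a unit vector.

Step 1 — characteristic polynomial of 2×2 Sigma:
  det(Sigma - λI) = λ² - trace · λ + det = 0.
  trace = 3 + 19 = 22, det = 3·19 - (1)² = 56.
Step 2 — discriminant:
  Δ = trace² - 4·det = 484 - 224 = 260.
Step 3 — eigenvalues:
  λ = (trace ± √Δ)/2 = (22 ± 16.1245)/2,
  λ_1 = 19.0623,  λ_2 = 2.9377.

Step 4 — unit eigenvector for λ_1: solve (Sigma - λ_1 I)v = 0. First row:
  (3 - 19.0623)·v_x + (1)·v_y = 0, i.e. (-16.0623)·v_x + (1)·v_y = 0,
  so v ∝ (b, λ_1 - a) = (1, 16.0623) = u.
  ||u|| = √((1)² + (16.0623)²) = √(258.9961) ≈ 16.0934,
  v_1 = u/||u|| ≈ (0.0621, 0.9981) (||v_1|| = 1).

λ_1 = 19.0623,  λ_2 = 2.9377;  v_1 ≈ (0.0621, 0.9981)


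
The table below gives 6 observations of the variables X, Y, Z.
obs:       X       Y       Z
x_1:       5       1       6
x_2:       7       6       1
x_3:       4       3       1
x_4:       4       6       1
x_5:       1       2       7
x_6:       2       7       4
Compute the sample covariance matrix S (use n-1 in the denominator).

Step 1 — column means:
  mean(X) = (5 + 7 + 4 + 4 + 1 + 2) / 6 = 23/6 = 3.8333
  mean(Y) = (1 + 6 + 3 + 6 + 2 + 7) / 6 = 25/6 = 4.1667
  mean(Z) = (6 + 1 + 1 + 1 + 7 + 4) / 6 = 20/6 = 3.3333

Step 2 — sample covariance S[i,j] = (1/(n-1)) · Σ_k (x_{k,i} - mean_i) · (x_{k,j} - mean_j), with n-1 = 5.
  S[X,X] = ((1.1667)·(1.1667) + (3.1667)·(3.1667) + (0.1667)·(0.1667) + (0.1667)·(0.1667) + (-2.8333)·(-2.8333) + (-1.8333)·(-1.8333)) / 5 = 22.8333/5 = 4.5667
  S[X,Y] = ((1.1667)·(-3.1667) + (3.1667)·(1.8333) + (0.1667)·(-1.1667) + (0.1667)·(1.8333) + (-2.8333)·(-2.1667) + (-1.8333)·(2.8333)) / 5 = 3.1667/5 = 0.6333
  S[X,Z] = ((1.1667)·(2.6667) + (3.1667)·(-2.3333) + (0.1667)·(-2.3333) + (0.1667)·(-2.3333) + (-2.8333)·(3.6667) + (-1.8333)·(0.6667)) / 5 = -16.6667/5 = -3.3333
  S[Y,Y] = ((-3.1667)·(-3.1667) + (1.8333)·(1.8333) + (-1.1667)·(-1.1667) + (1.8333)·(1.8333) + (-2.1667)·(-2.1667) + (2.8333)·(2.8333)) / 5 = 30.8333/5 = 6.1667
  S[Y,Z] = ((-3.1667)·(2.6667) + (1.8333)·(-2.3333) + (-1.1667)·(-2.3333) + (1.8333)·(-2.3333) + (-2.1667)·(3.6667) + (2.8333)·(0.6667)) / 5 = -20.3333/5 = -4.0667
  S[Z,Z] = ((2.6667)·(2.6667) + (-2.3333)·(-2.3333) + (-2.3333)·(-2.3333) + (-2.3333)·(-2.3333) + (3.6667)·(3.6667) + (0.6667)·(0.6667)) / 5 = 37.3333/5 = 7.4667

S is symmetric (S[j,i] = S[i,j]). Assembling:

S = [[4.5667, 0.6333, -3.3333],
 [0.6333, 6.1667, -4.0667],
 [-3.3333, -4.0667, 7.4667]]


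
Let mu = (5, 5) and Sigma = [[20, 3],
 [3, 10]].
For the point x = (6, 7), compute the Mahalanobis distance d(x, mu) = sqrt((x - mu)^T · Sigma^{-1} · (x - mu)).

Step 1 — centre the observation: (x - mu) = (1, 2).

Step 2 — invert Sigma. det(Sigma) = 20·10 - (3)² = 191.
  Sigma^{-1} = (1/det) · [[d, -b], [-b, a]] = [[0.0524, -0.0157],
 [-0.0157, 0.1047]].

Step 3 — form the quadratic (x - mu)^T · Sigma^{-1} · (x - mu):
  Sigma^{-1} · (x - mu) = (0.0209, 0.1937).
  (x - mu)^T · [Sigma^{-1} · (x - mu)] = (1)·(0.0209) + (2)·(0.1937) = 0.4084.

Step 4 — take square root: d = √(0.4084) ≈ 0.639.

d(x, mu) = √(0.4084) ≈ 0.639


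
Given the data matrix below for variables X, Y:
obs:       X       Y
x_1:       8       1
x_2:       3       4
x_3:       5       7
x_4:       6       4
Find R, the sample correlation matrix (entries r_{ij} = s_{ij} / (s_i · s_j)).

Step 1 — column means:
  mean(X) = (8 + 3 + 5 + 6) / 4 = 22/4 = 5.5
  mean(Y) = (1 + 4 + 7 + 4) / 4 = 16/4 = 4

Step 2 — sample variances and covariances s[i,j] = (1/(n-1)) · Σ_k (x_{k,i} - mean_i) · (x_{k,j} - mean_j), with n-1 = 3:
  s[X,X] = ((2.5)·(2.5) + (-2.5)·(-2.5) + (-0.5)·(-0.5) + (0.5)·(0.5)) / 3 = 13/3 = 4.3333
  s[X,Y] = ((2.5)·(-3) + (-2.5)·(0) + (-0.5)·(3) + (0.5)·(0)) / 3 = -9/3 = -3
  s[Y,Y] = ((-3)·(-3) + (0)·(0) + (3)·(3) + (0)·(0)) / 3 = 18/3 = 6
  Sample standard deviations s_i = √(s[i,i]):
  s(X) = √(4.3333) = 2.0817
  s(Y) = √(6) = 2.4495

Step 3 — r_{ij} = s_{ij} / (s_i · s_j):
  r[X,X] = 1 (diagonal).
  r[X,Y] = -3 / (2.0817 · 2.4495) = -3 / 5.099 = -0.5883
  r[Y,Y] = 1 (diagonal).

R is symmetric with unit diagonal. Assembling:

R = [[1, -0.5883],
 [-0.5883, 1]]


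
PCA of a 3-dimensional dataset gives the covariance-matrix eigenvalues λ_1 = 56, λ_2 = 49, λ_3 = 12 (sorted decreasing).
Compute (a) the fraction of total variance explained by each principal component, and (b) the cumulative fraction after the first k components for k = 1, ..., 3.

Step 1 — total variance = trace(Sigma) = Σ λ_i = 56 + 49 + 12 = 117.

Step 2 — fraction explained by component i = λ_i / Σ λ:
  PC1: 56/117 = 0.4786
  PC2: 49/117 = 0.4188
  PC3: 12/117 = 0.1026

Step 3 — cumulative fraction after k components = (λ_1 + ... + λ_k) / Σ λ:
  k = 1: 56/117 = 0.4786
  k = 2: (56 + 49)/117 = 105/117 = 0.8974
  k = 3: (56 + 49 + 12)/117 = 117/117 = 1

Summary (fraction, with percent):

explained: PC1 0.4786 (47.86%), PC2 0.4188 (41.88%), PC3 0.1026 (10.26%);  cumulative: 0.4786, 0.8974, 1


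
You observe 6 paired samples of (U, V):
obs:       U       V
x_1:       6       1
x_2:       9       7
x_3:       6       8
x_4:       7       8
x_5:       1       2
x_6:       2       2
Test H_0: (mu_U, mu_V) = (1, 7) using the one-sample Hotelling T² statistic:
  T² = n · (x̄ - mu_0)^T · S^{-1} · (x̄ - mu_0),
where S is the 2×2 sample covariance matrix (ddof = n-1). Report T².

Step 1 — sample mean vector:
  mean(U) = (6 + 9 + 6 + 7 + 1 + 2) / 6 = 31/6 = 5.1667
  mean(V) = (1 + 7 + 8 + 8 + 2 + 2) / 6 = 28/6 = 4.6667
  x̄ = (5.1667, 4.6667),  deviation x̄ - mu_0 = (5.1667, 4.6667) - (1, 7) = (4.1667, -2.3333).

Step 2 — sample covariance matrix, S[i,j] = (1/(n-1)) · Σ_k (x_{k,i} - mean_i) · (x_{k,j} - mean_j), divisor n-1 = 5:
  S[U,U] = ((0.8333)·(0.8333) + (3.8333)·(3.8333) + (0.8333)·(0.8333) + (1.8333)·(1.8333) + (-4.1667)·(-4.1667) + (-3.1667)·(-3.1667)) / 5 = 46.8333/5 = 9.3667
  S[U,V] = ((0.8333)·(-3.6667) + (3.8333)·(2.3333) + (0.8333)·(3.3333) + (1.8333)·(3.3333) + (-4.1667)·(-2.6667) + (-3.1667)·(-2.6667)) / 5 = 34.3333/5 = 6.8667
  S[V,V] = ((-3.6667)·(-3.6667) + (2.3333)·(2.3333) + (3.3333)·(3.3333) + (3.3333)·(3.3333) + (-2.6667)·(-2.6667) + (-2.6667)·(-2.6667)) / 5 = 55.3333/5 = 11.0667
  S = [[9.3667, 6.8667],
 [6.8667, 11.0667]].

Step 3 — invert S. det(S) = 9.3667·11.0667 - (6.8667)² = 56.5067.
  S^{-1} = (1/det) · [[d, -b], [-b, a]] = [[0.1958, -0.1215],
 [-0.1215, 0.1658]].

Step 4 — quadratic form (x̄ - mu_0)^T · S^{-1} · (x̄ - mu_0):
  S^{-1} · (x̄ - mu_0) = (1.0996, -0.8931),
  (x̄ - mu_0)^T · [...] = (4.1667)·(1.0996) + (-2.3333)·(-0.8931) = 6.6655.

Step 5 — scale by n: T² = 6 · 6.6655 = 39.9929.

T² ≈ 39.9929


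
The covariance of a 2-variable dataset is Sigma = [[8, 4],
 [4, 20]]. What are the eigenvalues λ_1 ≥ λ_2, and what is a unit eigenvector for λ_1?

Step 1 — characteristic polynomial of 2×2 Sigma:
  det(Sigma - λI) = λ² - trace · λ + det = 0.
  trace = 8 + 20 = 28, det = 8·20 - (4)² = 144.
Step 2 — discriminant:
  Δ = trace² - 4·det = 784 - 576 = 208.
Step 3 — eigenvalues:
  λ = (trace ± √Δ)/2 = (28 ± 14.4222)/2,
  λ_1 = 21.2111,  λ_2 = 6.7889.

Step 4 — unit eigenvector for λ_1: solve (Sigma - λ_1 I)v = 0. First row:
  (8 - 21.2111)·v_x + (4)·v_y = 0, i.e. (-13.2111)·v_x + (4)·v_y = 0,
  so v ∝ (b, λ_1 - a) = (4, 13.2111) = u.
  ||u|| = √((4)² + (13.2111)²) = √(190.5332) ≈ 13.8034,
  v_1 = u/||u|| ≈ (0.2898, 0.9571) (||v_1|| = 1).

λ_1 = 21.2111,  λ_2 = 6.7889;  v_1 ≈ (0.2898, 0.9571)


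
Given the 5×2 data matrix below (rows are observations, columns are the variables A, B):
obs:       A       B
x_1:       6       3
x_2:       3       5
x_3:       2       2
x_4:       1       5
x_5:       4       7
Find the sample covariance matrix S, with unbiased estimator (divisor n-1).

Step 1 — column means:
  mean(A) = (6 + 3 + 2 + 1 + 4) / 5 = 16/5 = 3.2
  mean(B) = (3 + 5 + 2 + 5 + 7) / 5 = 22/5 = 4.4

Step 2 — sample covariance S[i,j] = (1/(n-1)) · Σ_k (x_{k,i} - mean_i) · (x_{k,j} - mean_j), with n-1 = 4.
  S[A,A] = ((2.8)·(2.8) + (-0.2)·(-0.2) + (-1.2)·(-1.2) + (-2.2)·(-2.2) + (0.8)·(0.8)) / 4 = 14.8/4 = 3.7
  S[A,B] = ((2.8)·(-1.4) + (-0.2)·(0.6) + (-1.2)·(-2.4) + (-2.2)·(0.6) + (0.8)·(2.6)) / 4 = -0.4/4 = -0.1
  S[B,B] = ((-1.4)·(-1.4) + (0.6)·(0.6) + (-2.4)·(-2.4) + (0.6)·(0.6) + (2.6)·(2.6)) / 4 = 15.2/4 = 3.8

S is symmetric (S[j,i] = S[i,j]). Assembling:

S = [[3.7, -0.1],
 [-0.1, 3.8]]


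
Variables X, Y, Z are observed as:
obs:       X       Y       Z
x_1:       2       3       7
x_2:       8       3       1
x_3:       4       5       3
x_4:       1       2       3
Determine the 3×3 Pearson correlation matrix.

Step 1 — column means:
  mean(X) = (2 + 8 + 4 + 1) / 4 = 15/4 = 3.75
  mean(Y) = (3 + 3 + 5 + 2) / 4 = 13/4 = 3.25
  mean(Z) = (7 + 1 + 3 + 3) / 4 = 14/4 = 3.5

Step 2 — sample variances and covariances s[i,j] = (1/(n-1)) · Σ_k (x_{k,i} - mean_i) · (x_{k,j} - mean_j), with n-1 = 3:
  s[X,X] = ((-1.75)·(-1.75) + (4.25)·(4.25) + (0.25)·(0.25) + (-2.75)·(-2.75)) / 3 = 28.75/3 = 9.5833
  s[X,Y] = ((-1.75)·(-0.25) + (4.25)·(-0.25) + (0.25)·(1.75) + (-2.75)·(-1.25)) / 3 = 3.25/3 = 1.0833
  s[X,Z] = ((-1.75)·(3.5) + (4.25)·(-2.5) + (0.25)·(-0.5) + (-2.75)·(-0.5)) / 3 = -15.5/3 = -5.1667
  s[Y,Y] = ((-0.25)·(-0.25) + (-0.25)·(-0.25) + (1.75)·(1.75) + (-1.25)·(-1.25)) / 3 = 4.75/3 = 1.5833
  s[Y,Z] = ((-0.25)·(3.5) + (-0.25)·(-2.5) + (1.75)·(-0.5) + (-1.25)·(-0.5)) / 3 = -0.5/3 = -0.1667
  s[Z,Z] = ((3.5)·(3.5) + (-2.5)·(-2.5) + (-0.5)·(-0.5) + (-0.5)·(-0.5)) / 3 = 19/3 = 6.3333
  Sample standard deviations s_i = √(s[i,i]):
  s(X) = √(9.5833) = 3.0957
  s(Y) = √(1.5833) = 1.2583
  s(Z) = √(6.3333) = 2.5166

Step 3 — r_{ij} = s_{ij} / (s_i · s_j):
  r[X,X] = 1 (diagonal).
  r[X,Y] = 1.0833 / (3.0957 · 1.2583) = 1.0833 / 3.8953 = 0.2781
  r[X,Z] = -5.1667 / (3.0957 · 2.5166) = -5.1667 / 7.7907 = -0.6632
  r[Y,Y] = 1 (diagonal).
  r[Y,Z] = -0.1667 / (1.2583 · 2.5166) = -0.1667 / 3.1667 = -0.0526
  r[Z,Z] = 1 (diagonal).

R is symmetric with unit diagonal. Assembling:

R = [[1, 0.2781, -0.6632],
 [0.2781, 1, -0.0526],
 [-0.6632, -0.0526, 1]]


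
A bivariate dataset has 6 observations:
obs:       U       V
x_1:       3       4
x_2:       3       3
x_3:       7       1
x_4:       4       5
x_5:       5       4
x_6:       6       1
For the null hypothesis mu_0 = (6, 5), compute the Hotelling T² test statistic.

Step 1 — sample mean vector:
  mean(U) = (3 + 3 + 7 + 4 + 5 + 6) / 6 = 28/6 = 4.6667
  mean(V) = (4 + 3 + 1 + 5 + 4 + 1) / 6 = 18/6 = 3
  x̄ = (4.6667, 3),  deviation x̄ - mu_0 = (4.6667, 3) - (6, 5) = (-1.3333, -2).

Step 2 — sample covariance matrix, S[i,j] = (1/(n-1)) · Σ_k (x_{k,i} - mean_i) · (x_{k,j} - mean_j), divisor n-1 = 5:
  S[U,U] = ((-1.6667)·(-1.6667) + (-1.6667)·(-1.6667) + (2.3333)·(2.3333) + (-0.6667)·(-0.6667) + (0.3333)·(0.3333) + (1.3333)·(1.3333)) / 5 = 13.3333/5 = 2.6667
  S[U,V] = ((-1.6667)·(1) + (-1.6667)·(0) + (2.3333)·(-2) + (-0.6667)·(2) + (0.3333)·(1) + (1.3333)·(-2)) / 5 = -10/5 = -2
  S[V,V] = ((1)·(1) + (0)·(0) + (-2)·(-2) + (2)·(2) + (1)·(1) + (-2)·(-2)) / 5 = 14/5 = 2.8
  S = [[2.6667, -2],
 [-2, 2.8]].

Step 3 — invert S. det(S) = 2.6667·2.8 - (-2)² = 3.4667.
  S^{-1} = (1/det) · [[d, -b], [-b, a]] = [[0.8077, 0.5769],
 [0.5769, 0.7692]].

Step 4 — quadratic form (x̄ - mu_0)^T · S^{-1} · (x̄ - mu_0):
  S^{-1} · (x̄ - mu_0) = (-2.2308, -2.3077),
  (x̄ - mu_0)^T · [...] = (-1.3333)·(-2.2308) + (-2)·(-2.3077) = 7.5897.

Step 5 — scale by n: T² = 6 · 7.5897 = 45.5385.

T² ≈ 45.5385


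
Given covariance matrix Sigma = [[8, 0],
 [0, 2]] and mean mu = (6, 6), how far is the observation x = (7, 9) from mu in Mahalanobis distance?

Step 1 — centre the observation: (x - mu) = (1, 3).

Step 2 — invert Sigma. det(Sigma) = 8·2 - (0)² = 16.
  Sigma^{-1} = (1/det) · [[d, -b], [-b, a]] = [[0.125, 0],
 [0, 0.5]].

Step 3 — form the quadratic (x - mu)^T · Sigma^{-1} · (x - mu):
  Sigma^{-1} · (x - mu) = (0.125, 1.5).
  (x - mu)^T · [Sigma^{-1} · (x - mu)] = (1)·(0.125) + (3)·(1.5) = 4.625.

Step 4 — take square root: d = √(4.625) ≈ 2.1506.

d(x, mu) = √(4.625) ≈ 2.1506


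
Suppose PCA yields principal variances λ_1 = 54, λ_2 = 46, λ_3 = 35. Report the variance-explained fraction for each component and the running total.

Step 1 — total variance = trace(Sigma) = Σ λ_i = 54 + 46 + 35 = 135.

Step 2 — fraction explained by component i = λ_i / Σ λ:
  PC1: 54/135 = 0.4
  PC2: 46/135 = 0.3407
  PC3: 35/135 = 0.2593

Step 3 — cumulative fraction after k components = (λ_1 + ... + λ_k) / Σ λ:
  k = 1: 54/135 = 0.4
  k = 2: (54 + 46)/135 = 100/135 = 0.7407
  k = 3: (54 + 46 + 35)/135 = 135/135 = 1

Summary (fraction, with percent):

explained: PC1 0.4 (40%), PC2 0.3407 (34.07%), PC3 0.2593 (25.93%);  cumulative: 0.4, 0.7407, 1


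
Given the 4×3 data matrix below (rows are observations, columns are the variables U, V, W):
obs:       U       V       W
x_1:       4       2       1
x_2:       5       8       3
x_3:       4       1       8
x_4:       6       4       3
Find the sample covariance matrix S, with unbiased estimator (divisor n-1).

Step 1 — column means:
  mean(U) = (4 + 5 + 4 + 6) / 4 = 19/4 = 4.75
  mean(V) = (2 + 8 + 1 + 4) / 4 = 15/4 = 3.75
  mean(W) = (1 + 3 + 8 + 3) / 4 = 15/4 = 3.75

Step 2 — sample covariance S[i,j] = (1/(n-1)) · Σ_k (x_{k,i} - mean_i) · (x_{k,j} - mean_j), with n-1 = 3.
  S[U,U] = ((-0.75)·(-0.75) + (0.25)·(0.25) + (-0.75)·(-0.75) + (1.25)·(1.25)) / 3 = 2.75/3 = 0.9167
  S[U,V] = ((-0.75)·(-1.75) + (0.25)·(4.25) + (-0.75)·(-2.75) + (1.25)·(0.25)) / 3 = 4.75/3 = 1.5833
  S[U,W] = ((-0.75)·(-2.75) + (0.25)·(-0.75) + (-0.75)·(4.25) + (1.25)·(-0.75)) / 3 = -2.25/3 = -0.75
  S[V,V] = ((-1.75)·(-1.75) + (4.25)·(4.25) + (-2.75)·(-2.75) + (0.25)·(0.25)) / 3 = 28.75/3 = 9.5833
  S[V,W] = ((-1.75)·(-2.75) + (4.25)·(-0.75) + (-2.75)·(4.25) + (0.25)·(-0.75)) / 3 = -10.25/3 = -3.4167
  S[W,W] = ((-2.75)·(-2.75) + (-0.75)·(-0.75) + (4.25)·(4.25) + (-0.75)·(-0.75)) / 3 = 26.75/3 = 8.9167

S is symmetric (S[j,i] = S[i,j]). Assembling:

S = [[0.9167, 1.5833, -0.75],
 [1.5833, 9.5833, -3.4167],
 [-0.75, -3.4167, 8.9167]]


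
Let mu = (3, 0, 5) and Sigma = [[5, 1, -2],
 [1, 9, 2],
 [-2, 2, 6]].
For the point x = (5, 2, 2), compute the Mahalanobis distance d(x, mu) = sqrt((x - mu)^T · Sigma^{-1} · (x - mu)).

Step 1 — centre the observation: (x - mu) = (2, 2, -3).

Step 2 — invert Sigma (cofactor / det for 3×3, or solve directly):
  Sigma^{-1} = [[0.25, -0.05, 0.1],
 [-0.05, 0.13, -0.06],
 [0.1, -0.06, 0.22]].

Step 3 — form the quadratic (x - mu)^T · Sigma^{-1} · (x - mu):
  Sigma^{-1} · (x - mu) = (0.1, 0.34, -0.58).
  (x - mu)^T · [Sigma^{-1} · (x - mu)] = (2)·(0.1) + (2)·(0.34) + (-3)·(-0.58) = 2.62.

Step 4 — take square root: d = √(2.62) ≈ 1.6186.

d(x, mu) = √(2.62) ≈ 1.6186


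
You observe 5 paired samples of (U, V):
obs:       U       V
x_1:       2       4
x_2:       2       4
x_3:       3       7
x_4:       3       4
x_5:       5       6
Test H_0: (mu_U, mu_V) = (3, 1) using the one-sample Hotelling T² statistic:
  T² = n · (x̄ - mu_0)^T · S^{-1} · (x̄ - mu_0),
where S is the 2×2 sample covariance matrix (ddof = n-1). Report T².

Step 1 — sample mean vector:
  mean(U) = (2 + 2 + 3 + 3 + 5) / 5 = 15/5 = 3
  mean(V) = (4 + 4 + 7 + 4 + 6) / 5 = 25/5 = 5
  x̄ = (3, 5),  deviation x̄ - mu_0 = (3, 5) - (3, 1) = (0, 4).

Step 2 — sample covariance matrix, S[i,j] = (1/(n-1)) · Σ_k (x_{k,i} - mean_i) · (x_{k,j} - mean_j), divisor n-1 = 4:
  S[U,U] = ((-1)·(-1) + (-1)·(-1) + (0)·(0) + (0)·(0) + (2)·(2)) / 4 = 6/4 = 1.5
  S[U,V] = ((-1)·(-1) + (-1)·(-1) + (0)·(2) + (0)·(-1) + (2)·(1)) / 4 = 4/4 = 1
  S[V,V] = ((-1)·(-1) + (-1)·(-1) + (2)·(2) + (-1)·(-1) + (1)·(1)) / 4 = 8/4 = 2
  S = [[1.5, 1],
 [1, 2]].

Step 3 — invert S. det(S) = 1.5·2 - (1)² = 2.
  S^{-1} = (1/det) · [[d, -b], [-b, a]] = [[1, -0.5],
 [-0.5, 0.75]].

Step 4 — quadratic form (x̄ - mu_0)^T · S^{-1} · (x̄ - mu_0):
  S^{-1} · (x̄ - mu_0) = (-2, 3),
  (x̄ - mu_0)^T · [...] = (0)·(-2) + (4)·(3) = 12.

Step 5 — scale by n: T² = 5 · 12 = 60.

T² ≈ 60


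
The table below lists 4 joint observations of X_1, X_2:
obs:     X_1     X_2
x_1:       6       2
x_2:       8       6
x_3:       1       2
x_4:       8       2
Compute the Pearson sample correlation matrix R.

Step 1 — column means:
  mean(X_1) = (6 + 8 + 1 + 8) / 4 = 23/4 = 5.75
  mean(X_2) = (2 + 6 + 2 + 2) / 4 = 12/4 = 3

Step 2 — sample variances and covariances s[i,j] = (1/(n-1)) · Σ_k (x_{k,i} - mean_i) · (x_{k,j} - mean_j), with n-1 = 3:
  s[X_1,X_1] = ((0.25)·(0.25) + (2.25)·(2.25) + (-4.75)·(-4.75) + (2.25)·(2.25)) / 3 = 32.75/3 = 10.9167
  s[X_1,X_2] = ((0.25)·(-1) + (2.25)·(3) + (-4.75)·(-1) + (2.25)·(-1)) / 3 = 9/3 = 3
  s[X_2,X_2] = ((-1)·(-1) + (3)·(3) + (-1)·(-1) + (-1)·(-1)) / 3 = 12/3 = 4
  Sample standard deviations s_i = √(s[i,i]):
  s(X_1) = √(10.9167) = 3.304
  s(X_2) = √(4) = 2

Step 3 — r_{ij} = s_{ij} / (s_i · s_j):
  r[X_1,X_1] = 1 (diagonal).
  r[X_1,X_2] = 3 / (3.304 · 2) = 3 / 6.6081 = 0.454
  r[X_2,X_2] = 1 (diagonal).

R is symmetric with unit diagonal. Assembling:

R = [[1, 0.454],
 [0.454, 1]]


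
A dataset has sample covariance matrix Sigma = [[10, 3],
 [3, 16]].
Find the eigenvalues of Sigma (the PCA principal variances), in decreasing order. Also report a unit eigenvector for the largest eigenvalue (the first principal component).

Step 1 — characteristic polynomial of 2×2 Sigma:
  det(Sigma - λI) = λ² - trace · λ + det = 0.
  trace = 10 + 16 = 26, det = 10·16 - (3)² = 151.
Step 2 — discriminant:
  Δ = trace² - 4·det = 676 - 604 = 72.
Step 3 — eigenvalues:
  λ = (trace ± √Δ)/2 = (26 ± 8.4853)/2,
  λ_1 = 17.2426,  λ_2 = 8.7574.

Step 4 — unit eigenvector for λ_1: solve (Sigma - λ_1 I)v = 0. First row:
  (10 - 17.2426)·v_x + (3)·v_y = 0, i.e. (-7.2426)·v_x + (3)·v_y = 0,
  so v ∝ (b, λ_1 - a) = (3, 7.2426) = u.
  ||u|| = √((3)² + (7.2426)²) = √(61.4558) ≈ 7.8394,
  v_1 = u/||u|| ≈ (0.3827, 0.9239) (||v_1|| = 1).

λ_1 = 17.2426,  λ_2 = 8.7574;  v_1 ≈ (0.3827, 0.9239)


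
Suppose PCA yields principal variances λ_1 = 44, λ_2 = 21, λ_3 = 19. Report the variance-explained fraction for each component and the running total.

Step 1 — total variance = trace(Sigma) = Σ λ_i = 44 + 21 + 19 = 84.

Step 2 — fraction explained by component i = λ_i / Σ λ:
  PC1: 44/84 = 0.5238
  PC2: 21/84 = 0.25
  PC3: 19/84 = 0.2262

Step 3 — cumulative fraction after k components = (λ_1 + ... + λ_k) / Σ λ:
  k = 1: 44/84 = 0.5238
  k = 2: (44 + 21)/84 = 65/84 = 0.7738
  k = 3: (44 + 21 + 19)/84 = 84/84 = 1

Summary (fraction, with percent):

explained: PC1 0.5238 (52.38%), PC2 0.25 (25%), PC3 0.2262 (22.62%);  cumulative: 0.5238, 0.7738, 1


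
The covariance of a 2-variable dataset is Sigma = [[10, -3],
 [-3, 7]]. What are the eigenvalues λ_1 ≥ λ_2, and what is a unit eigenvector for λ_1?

Step 1 — characteristic polynomial of 2×2 Sigma:
  det(Sigma - λI) = λ² - trace · λ + det = 0.
  trace = 10 + 7 = 17, det = 10·7 - (-3)² = 61.
Step 2 — discriminant:
  Δ = trace² - 4·det = 289 - 244 = 45.
Step 3 — eigenvalues:
  λ = (trace ± √Δ)/2 = (17 ± 6.7082)/2,
  λ_1 = 11.8541,  λ_2 = 5.1459.

Step 4 — unit eigenvector for λ_1: solve (Sigma - λ_1 I)v = 0. First row:
  (10 - 11.8541)·v_x + (-3)·v_y = 0, i.e. (-1.8541)·v_x + (-3)·v_y = 0,
  so v ∝ (b, λ_1 - a) = (-3, 1.8541); multiply by -1 so the first entry is positive: u = (3, -1.8541).
  ||u|| = √((3)² + (-1.8541)²) = √(12.4377) ≈ 3.5267,
  v_1 = u/||u|| ≈ (0.8507, -0.5257) (||v_1|| = 1).

λ_1 = 11.8541,  λ_2 = 5.1459;  v_1 ≈ (0.8507, -0.5257)


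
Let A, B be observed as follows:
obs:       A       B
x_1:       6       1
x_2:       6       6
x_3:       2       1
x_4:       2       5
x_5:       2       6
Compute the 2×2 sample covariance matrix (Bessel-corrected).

Step 1 — column means:
  mean(A) = (6 + 6 + 2 + 2 + 2) / 5 = 18/5 = 3.6
  mean(B) = (1 + 6 + 1 + 5 + 6) / 5 = 19/5 = 3.8

Step 2 — sample covariance S[i,j] = (1/(n-1)) · Σ_k (x_{k,i} - mean_i) · (x_{k,j} - mean_j), with n-1 = 4.
  S[A,A] = ((2.4)·(2.4) + (2.4)·(2.4) + (-1.6)·(-1.6) + (-1.6)·(-1.6) + (-1.6)·(-1.6)) / 4 = 19.2/4 = 4.8
  S[A,B] = ((2.4)·(-2.8) + (2.4)·(2.2) + (-1.6)·(-2.8) + (-1.6)·(1.2) + (-1.6)·(2.2)) / 4 = -2.4/4 = -0.6
  S[B,B] = ((-2.8)·(-2.8) + (2.2)·(2.2) + (-2.8)·(-2.8) + (1.2)·(1.2) + (2.2)·(2.2)) / 4 = 26.8/4 = 6.7

S is symmetric (S[j,i] = S[i,j]). Assembling:

S = [[4.8, -0.6],
 [-0.6, 6.7]]


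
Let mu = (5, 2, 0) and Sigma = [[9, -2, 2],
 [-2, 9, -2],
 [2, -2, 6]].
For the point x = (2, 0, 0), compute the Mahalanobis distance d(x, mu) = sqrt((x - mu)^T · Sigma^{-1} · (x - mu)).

Step 1 — centre the observation: (x - mu) = (-3, -2, 0).

Step 2 — invert Sigma (cofactor / det for 3×3, or solve directly):
  Sigma^{-1} = [[0.1232, 0.0197, -0.0345],
 [0.0197, 0.1232, 0.0345],
 [-0.0345, 0.0345, 0.1897]].

Step 3 — form the quadratic (x - mu)^T · Sigma^{-1} · (x - mu):
  Sigma^{-1} · (x - mu) = (-0.4089, -0.3054, 0.0345).
  (x - mu)^T · [Sigma^{-1} · (x - mu)] = (-3)·(-0.4089) + (-2)·(-0.3054) + (0)·(0.0345) = 1.8374.

Step 4 — take square root: d = √(1.8374) ≈ 1.3555.

d(x, mu) = √(1.8374) ≈ 1.3555


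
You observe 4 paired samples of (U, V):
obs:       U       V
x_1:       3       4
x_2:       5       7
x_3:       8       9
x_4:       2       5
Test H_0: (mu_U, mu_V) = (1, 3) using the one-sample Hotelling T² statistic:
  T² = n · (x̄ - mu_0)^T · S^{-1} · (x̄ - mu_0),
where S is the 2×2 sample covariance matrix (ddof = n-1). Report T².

Step 1 — sample mean vector:
  mean(U) = (3 + 5 + 8 + 2) / 4 = 18/4 = 4.5
  mean(V) = (4 + 7 + 9 + 5) / 4 = 25/4 = 6.25
  x̄ = (4.5, 6.25),  deviation x̄ - mu_0 = (4.5, 6.25) - (1, 3) = (3.5, 3.25).

Step 2 — sample covariance matrix, S[i,j] = (1/(n-1)) · Σ_k (x_{k,i} - mean_i) · (x_{k,j} - mean_j), divisor n-1 = 3:
  S[U,U] = ((-1.5)·(-1.5) + (0.5)·(0.5) + (3.5)·(3.5) + (-2.5)·(-2.5)) / 3 = 21/3 = 7
  S[U,V] = ((-1.5)·(-2.25) + (0.5)·(0.75) + (3.5)·(2.75) + (-2.5)·(-1.25)) / 3 = 16.5/3 = 5.5
  S[V,V] = ((-2.25)·(-2.25) + (0.75)·(0.75) + (2.75)·(2.75) + (-1.25)·(-1.25)) / 3 = 14.75/3 = 4.9167
  S = [[7, 5.5],
 [5.5, 4.9167]].

Step 3 — invert S. det(S) = 7·4.9167 - (5.5)² = 4.1667.
  S^{-1} = (1/det) · [[d, -b], [-b, a]] = [[1.18, -1.32],
 [-1.32, 1.68]].

Step 4 — quadratic form (x̄ - mu_0)^T · S^{-1} · (x̄ - mu_0):
  S^{-1} · (x̄ - mu_0) = (-0.16, 0.84),
  (x̄ - mu_0)^T · [...] = (3.5)·(-0.16) + (3.25)·(0.84) = 2.17.

Step 5 — scale by n: T² = 4 · 2.17 = 8.68.

T² ≈ 8.68


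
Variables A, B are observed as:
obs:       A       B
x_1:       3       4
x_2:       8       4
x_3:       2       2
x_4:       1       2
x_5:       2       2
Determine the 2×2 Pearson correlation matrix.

Step 1 — column means:
  mean(A) = (3 + 8 + 2 + 1 + 2) / 5 = 16/5 = 3.2
  mean(B) = (4 + 4 + 2 + 2 + 2) / 5 = 14/5 = 2.8

Step 2 — sample variances and covariances s[i,j] = (1/(n-1)) · Σ_k (x_{k,i} - mean_i) · (x_{k,j} - mean_j), with n-1 = 4:
  s[A,A] = ((-0.2)·(-0.2) + (4.8)·(4.8) + (-1.2)·(-1.2) + (-2.2)·(-2.2) + (-1.2)·(-1.2)) / 4 = 30.8/4 = 7.7
  s[A,B] = ((-0.2)·(1.2) + (4.8)·(1.2) + (-1.2)·(-0.8) + (-2.2)·(-0.8) + (-1.2)·(-0.8)) / 4 = 9.2/4 = 2.3
  s[B,B] = ((1.2)·(1.2) + (1.2)·(1.2) + (-0.8)·(-0.8) + (-0.8)·(-0.8) + (-0.8)·(-0.8)) / 4 = 4.8/4 = 1.2
  Sample standard deviations s_i = √(s[i,i]):
  s(A) = √(7.7) = 2.7749
  s(B) = √(1.2) = 1.0954

Step 3 — r_{ij} = s_{ij} / (s_i · s_j):
  r[A,A] = 1 (diagonal).
  r[A,B] = 2.3 / (2.7749 · 1.0954) = 2.3 / 3.0397 = 0.7566
  r[B,B] = 1 (diagonal).

R is symmetric with unit diagonal. Assembling:

R = [[1, 0.7566],
 [0.7566, 1]]


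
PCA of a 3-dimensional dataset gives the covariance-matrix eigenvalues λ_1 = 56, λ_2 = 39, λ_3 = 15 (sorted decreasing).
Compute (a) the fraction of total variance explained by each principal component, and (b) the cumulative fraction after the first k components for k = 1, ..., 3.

Step 1 — total variance = trace(Sigma) = Σ λ_i = 56 + 39 + 15 = 110.

Step 2 — fraction explained by component i = λ_i / Σ λ:
  PC1: 56/110 = 0.5091
  PC2: 39/110 = 0.3545
  PC3: 15/110 = 0.1364

Step 3 — cumulative fraction after k components = (λ_1 + ... + λ_k) / Σ λ:
  k = 1: 56/110 = 0.5091
  k = 2: (56 + 39)/110 = 95/110 = 0.8636
  k = 3: (56 + 39 + 15)/110 = 110/110 = 1

Summary (fraction, with percent):

explained: PC1 0.5091 (50.91%), PC2 0.3545 (35.45%), PC3 0.1364 (13.64%);  cumulative: 0.5091, 0.8636, 1


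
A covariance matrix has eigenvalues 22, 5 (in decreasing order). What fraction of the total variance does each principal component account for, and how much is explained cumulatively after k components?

Step 1 — total variance = trace(Sigma) = Σ λ_i = 22 + 5 = 27.

Step 2 — fraction explained by component i = λ_i / Σ λ:
  PC1: 22/27 = 0.8148
  PC2: 5/27 = 0.1852

Step 3 — cumulative fraction after k components = (λ_1 + ... + λ_k) / Σ λ:
  k = 1: 22/27 = 0.8148
  k = 2: (22 + 5)/27 = 27/27 = 1

Summary (fraction, with percent):

explained: PC1 0.8148 (81.48%), PC2 0.1852 (18.52%);  cumulative: 0.8148, 1


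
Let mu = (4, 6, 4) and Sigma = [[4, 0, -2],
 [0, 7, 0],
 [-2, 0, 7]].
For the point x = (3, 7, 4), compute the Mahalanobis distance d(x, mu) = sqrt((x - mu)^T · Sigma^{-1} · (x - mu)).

Step 1 — centre the observation: (x - mu) = (-1, 1, 0).

Step 2 — invert Sigma (cofactor / det for 3×3, or solve directly):
  Sigma^{-1} = [[0.2917, 0, 0.0833],
 [0, 0.1429, 0],
 [0.0833, 0, 0.1667]].

Step 3 — form the quadratic (x - mu)^T · Sigma^{-1} · (x - mu):
  Sigma^{-1} · (x - mu) = (-0.2917, 0.1429, -0.0833).
  (x - mu)^T · [Sigma^{-1} · (x - mu)] = (-1)·(-0.2917) + (1)·(0.1429) + (0)·(-0.0833) = 0.4345.

Step 4 — take square root: d = √(0.4345) ≈ 0.6592.

d(x, mu) = √(0.4345) ≈ 0.6592


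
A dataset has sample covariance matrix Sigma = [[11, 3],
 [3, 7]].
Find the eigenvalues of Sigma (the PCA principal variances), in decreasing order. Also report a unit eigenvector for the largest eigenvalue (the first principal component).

Step 1 — characteristic polynomial of 2×2 Sigma:
  det(Sigma - λI) = λ² - trace · λ + det = 0.
  trace = 11 + 7 = 18, det = 11·7 - (3)² = 68.
Step 2 — discriminant:
  Δ = trace² - 4·det = 324 - 272 = 52.
Step 3 — eigenvalues:
  λ = (trace ± √Δ)/2 = (18 ± 7.2111)/2,
  λ_1 = 12.6056,  λ_2 = 5.3944.

Step 4 — unit eigenvector for λ_1: solve (Sigma - λ_1 I)v = 0. First row:
  (11 - 12.6056)·v_x + (3)·v_y = 0, i.e. (-1.6056)·v_x + (3)·v_y = 0,
  so v ∝ (b, λ_1 - a) = (3, 1.6056) = u.
  ||u|| = √((3)² + (1.6056)²) = √(11.5778) ≈ 3.4026,
  v_1 = u/||u|| ≈ (0.8817, 0.4719) (||v_1|| = 1).

λ_1 = 12.6056,  λ_2 = 5.3944;  v_1 ≈ (0.8817, 0.4719)


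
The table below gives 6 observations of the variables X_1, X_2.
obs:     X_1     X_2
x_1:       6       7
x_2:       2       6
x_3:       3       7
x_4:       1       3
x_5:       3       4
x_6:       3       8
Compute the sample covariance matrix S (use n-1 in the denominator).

Step 1 — column means:
  mean(X_1) = (6 + 2 + 3 + 1 + 3 + 3) / 6 = 18/6 = 3
  mean(X_2) = (7 + 6 + 7 + 3 + 4 + 8) / 6 = 35/6 = 5.8333

Step 2 — sample covariance S[i,j] = (1/(n-1)) · Σ_k (x_{k,i} - mean_i) · (x_{k,j} - mean_j), with n-1 = 5.
  S[X_1,X_1] = ((3)·(3) + (-1)·(-1) + (0)·(0) + (-2)·(-2) + (0)·(0) + (0)·(0)) / 5 = 14/5 = 2.8
  S[X_1,X_2] = ((3)·(1.1667) + (-1)·(0.1667) + (0)·(1.1667) + (-2)·(-2.8333) + (0)·(-1.8333) + (0)·(2.1667)) / 5 = 9/5 = 1.8
  S[X_2,X_2] = ((1.1667)·(1.1667) + (0.1667)·(0.1667) + (1.1667)·(1.1667) + (-2.8333)·(-2.8333) + (-1.8333)·(-1.8333) + (2.1667)·(2.1667)) / 5 = 18.8333/5 = 3.7667

S is symmetric (S[j,i] = S[i,j]). Assembling:

S = [[2.8, 1.8],
 [1.8, 3.7667]]


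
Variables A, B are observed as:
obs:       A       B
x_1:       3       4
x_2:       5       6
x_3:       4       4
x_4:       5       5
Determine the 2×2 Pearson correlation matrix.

Step 1 — column means:
  mean(A) = (3 + 5 + 4 + 5) / 4 = 17/4 = 4.25
  mean(B) = (4 + 6 + 4 + 5) / 4 = 19/4 = 4.75

Step 2 — sample variances and covariances s[i,j] = (1/(n-1)) · Σ_k (x_{k,i} - mean_i) · (x_{k,j} - mean_j), with n-1 = 3:
  s[A,A] = ((-1.25)·(-1.25) + (0.75)·(0.75) + (-0.25)·(-0.25) + (0.75)·(0.75)) / 3 = 2.75/3 = 0.9167
  s[A,B] = ((-1.25)·(-0.75) + (0.75)·(1.25) + (-0.25)·(-0.75) + (0.75)·(0.25)) / 3 = 2.25/3 = 0.75
  s[B,B] = ((-0.75)·(-0.75) + (1.25)·(1.25) + (-0.75)·(-0.75) + (0.25)·(0.25)) / 3 = 2.75/3 = 0.9167
  Sample standard deviations s_i = √(s[i,i]):
  s(A) = √(0.9167) = 0.9574
  s(B) = √(0.9167) = 0.9574

Step 3 — r_{ij} = s_{ij} / (s_i · s_j):
  r[A,A] = 1 (diagonal).
  r[A,B] = 0.75 / (0.9574 · 0.9574) = 0.75 / 0.9167 = 0.8182
  r[B,B] = 1 (diagonal).

R is symmetric with unit diagonal. Assembling:

R = [[1, 0.8182],
 [0.8182, 1]]


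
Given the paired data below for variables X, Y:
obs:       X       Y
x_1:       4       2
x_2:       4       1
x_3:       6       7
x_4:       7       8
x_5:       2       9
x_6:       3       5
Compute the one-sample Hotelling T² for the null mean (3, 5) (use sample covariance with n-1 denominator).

Step 1 — sample mean vector:
  mean(X) = (4 + 4 + 6 + 7 + 2 + 3) / 6 = 26/6 = 4.3333
  mean(Y) = (2 + 1 + 7 + 8 + 9 + 5) / 6 = 32/6 = 5.3333
  x̄ = (4.3333, 5.3333),  deviation x̄ - mu_0 = (4.3333, 5.3333) - (3, 5) = (1.3333, 0.3333).

Step 2 — sample covariance matrix, S[i,j] = (1/(n-1)) · Σ_k (x_{k,i} - mean_i) · (x_{k,j} - mean_j), divisor n-1 = 5:
  S[X,X] = ((-0.3333)·(-0.3333) + (-0.3333)·(-0.3333) + (1.6667)·(1.6667) + (2.6667)·(2.6667) + (-2.3333)·(-2.3333) + (-1.3333)·(-1.3333)) / 5 = 17.3333/5 = 3.4667
  S[X,Y] = ((-0.3333)·(-3.3333) + (-0.3333)·(-4.3333) + (1.6667)·(1.6667) + (2.6667)·(2.6667) + (-2.3333)·(3.6667) + (-1.3333)·(-0.3333)) / 5 = 4.3333/5 = 0.8667
  S[Y,Y] = ((-3.3333)·(-3.3333) + (-4.3333)·(-4.3333) + (1.6667)·(1.6667) + (2.6667)·(2.6667) + (3.6667)·(3.6667) + (-0.3333)·(-0.3333)) / 5 = 53.3333/5 = 10.6667
  S = [[3.4667, 0.8667],
 [0.8667, 10.6667]].

Step 3 — invert S. det(S) = 3.4667·10.6667 - (0.8667)² = 36.2267.
  S^{-1} = (1/det) · [[d, -b], [-b, a]] = [[0.2944, -0.0239],
 [-0.0239, 0.0957]].

Step 4 — quadratic form (x̄ - mu_0)^T · S^{-1} · (x̄ - mu_0):
  S^{-1} · (x̄ - mu_0) = (0.3846, 0),
  (x̄ - mu_0)^T · [...] = (1.3333)·(0.3846) + (0.3333)·(0) = 0.5128.

Step 5 — scale by n: T² = 6 · 0.5128 = 3.0769.

T² ≈ 3.0769


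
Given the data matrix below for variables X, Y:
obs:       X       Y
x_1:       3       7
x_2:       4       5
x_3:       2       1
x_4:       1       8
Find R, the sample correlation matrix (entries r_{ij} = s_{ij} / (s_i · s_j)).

Step 1 — column means:
  mean(X) = (3 + 4 + 2 + 1) / 4 = 10/4 = 2.5
  mean(Y) = (7 + 5 + 1 + 8) / 4 = 21/4 = 5.25

Step 2 — sample variances and covariances s[i,j] = (1/(n-1)) · Σ_k (x_{k,i} - mean_i) · (x_{k,j} - mean_j), with n-1 = 3:
  s[X,X] = ((0.5)·(0.5) + (1.5)·(1.5) + (-0.5)·(-0.5) + (-1.5)·(-1.5)) / 3 = 5/3 = 1.6667
  s[X,Y] = ((0.5)·(1.75) + (1.5)·(-0.25) + (-0.5)·(-4.25) + (-1.5)·(2.75)) / 3 = -1.5/3 = -0.5
  s[Y,Y] = ((1.75)·(1.75) + (-0.25)·(-0.25) + (-4.25)·(-4.25) + (2.75)·(2.75)) / 3 = 28.75/3 = 9.5833
  Sample standard deviations s_i = √(s[i,i]):
  s(X) = √(1.6667) = 1.291
  s(Y) = √(9.5833) = 3.0957

Step 3 — r_{ij} = s_{ij} / (s_i · s_j):
  r[X,X] = 1 (diagonal).
  r[X,Y] = -0.5 / (1.291 · 3.0957) = -0.5 / 3.9965 = -0.1251
  r[Y,Y] = 1 (diagonal).

R is symmetric with unit diagonal. Assembling:

R = [[1, -0.1251],
 [-0.1251, 1]]


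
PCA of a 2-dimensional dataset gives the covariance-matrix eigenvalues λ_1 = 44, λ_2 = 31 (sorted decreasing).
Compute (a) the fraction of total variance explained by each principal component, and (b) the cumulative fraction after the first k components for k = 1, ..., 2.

Step 1 — total variance = trace(Sigma) = Σ λ_i = 44 + 31 = 75.

Step 2 — fraction explained by component i = λ_i / Σ λ:
  PC1: 44/75 = 0.5867
  PC2: 31/75 = 0.4133

Step 3 — cumulative fraction after k components = (λ_1 + ... + λ_k) / Σ λ:
  k = 1: 44/75 = 0.5867
  k = 2: (44 + 31)/75 = 75/75 = 1

Summary (fraction, with percent):

explained: PC1 0.5867 (58.67%), PC2 0.4133 (41.33%);  cumulative: 0.5867, 1


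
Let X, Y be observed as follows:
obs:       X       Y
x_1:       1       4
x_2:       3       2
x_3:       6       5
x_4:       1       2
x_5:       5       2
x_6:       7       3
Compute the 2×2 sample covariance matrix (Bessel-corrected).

Step 1 — column means:
  mean(X) = (1 + 3 + 6 + 1 + 5 + 7) / 6 = 23/6 = 3.8333
  mean(Y) = (4 + 2 + 5 + 2 + 2 + 3) / 6 = 18/6 = 3

Step 2 — sample covariance S[i,j] = (1/(n-1)) · Σ_k (x_{k,i} - mean_i) · (x_{k,j} - mean_j), with n-1 = 5.
  S[X,X] = ((-2.8333)·(-2.8333) + (-0.8333)·(-0.8333) + (2.1667)·(2.1667) + (-2.8333)·(-2.8333) + (1.1667)·(1.1667) + (3.1667)·(3.1667)) / 5 = 32.8333/5 = 6.5667
  S[X,Y] = ((-2.8333)·(1) + (-0.8333)·(-1) + (2.1667)·(2) + (-2.8333)·(-1) + (1.1667)·(-1) + (3.1667)·(0)) / 5 = 4/5 = 0.8
  S[Y,Y] = ((1)·(1) + (-1)·(-1) + (2)·(2) + (-1)·(-1) + (-1)·(-1) + (0)·(0)) / 5 = 8/5 = 1.6

S is symmetric (S[j,i] = S[i,j]). Assembling:

S = [[6.5667, 0.8],
 [0.8, 1.6]]


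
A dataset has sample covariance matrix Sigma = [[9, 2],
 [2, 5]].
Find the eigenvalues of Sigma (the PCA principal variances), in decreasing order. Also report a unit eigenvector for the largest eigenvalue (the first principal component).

Step 1 — characteristic polynomial of 2×2 Sigma:
  det(Sigma - λI) = λ² - trace · λ + det = 0.
  trace = 9 + 5 = 14, det = 9·5 - (2)² = 41.
Step 2 — discriminant:
  Δ = trace² - 4·det = 196 - 164 = 32.
Step 3 — eigenvalues:
  λ = (trace ± √Δ)/2 = (14 ± 5.6569)/2,
  λ_1 = 9.8284,  λ_2 = 4.1716.

Step 4 — unit eigenvector for λ_1: solve (Sigma - λ_1 I)v = 0. First row:
  (9 - 9.8284)·v_x + (2)·v_y = 0, i.e. (-0.8284)·v_x + (2)·v_y = 0,
  so v ∝ (b, λ_1 - a) = (2, 0.8284) = u.
  ||u|| = √((2)² + (0.8284)²) = √(4.6863) ≈ 2.1648,
  v_1 = u/||u|| ≈ (0.9239, 0.3827) (||v_1|| = 1).

λ_1 = 9.8284,  λ_2 = 4.1716;  v_1 ≈ (0.9239, 0.3827)


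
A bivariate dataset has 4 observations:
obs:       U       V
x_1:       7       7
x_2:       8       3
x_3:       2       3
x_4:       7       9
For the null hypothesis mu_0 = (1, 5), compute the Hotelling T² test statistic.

Step 1 — sample mean vector:
  mean(U) = (7 + 8 + 2 + 7) / 4 = 24/4 = 6
  mean(V) = (7 + 3 + 3 + 9) / 4 = 22/4 = 5.5
  x̄ = (6, 5.5),  deviation x̄ - mu_0 = (6, 5.5) - (1, 5) = (5, 0.5).

Step 2 — sample covariance matrix, S[i,j] = (1/(n-1)) · Σ_k (x_{k,i} - mean_i) · (x_{k,j} - mean_j), divisor n-1 = 3:
  S[U,U] = ((1)·(1) + (2)·(2) + (-4)·(-4) + (1)·(1)) / 3 = 22/3 = 7.3333
  S[U,V] = ((1)·(1.5) + (2)·(-2.5) + (-4)·(-2.5) + (1)·(3.5)) / 3 = 10/3 = 3.3333
  S[V,V] = ((1.5)·(1.5) + (-2.5)·(-2.5) + (-2.5)·(-2.5) + (3.5)·(3.5)) / 3 = 27/3 = 9
  S = [[7.3333, 3.3333],
 [3.3333, 9]].

Step 3 — invert S. det(S) = 7.3333·9 - (3.3333)² = 54.8889.
  S^{-1} = (1/det) · [[d, -b], [-b, a]] = [[0.164, -0.0607],
 [-0.0607, 0.1336]].

Step 4 — quadratic form (x̄ - mu_0)^T · S^{-1} · (x̄ - mu_0):
  S^{-1} · (x̄ - mu_0) = (0.7895, -0.2368),
  (x̄ - mu_0)^T · [...] = (5)·(0.7895) + (0.5)·(-0.2368) = 3.8289.

Step 5 — scale by n: T² = 4 · 3.8289 = 15.3158.

T² ≈ 15.3158
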